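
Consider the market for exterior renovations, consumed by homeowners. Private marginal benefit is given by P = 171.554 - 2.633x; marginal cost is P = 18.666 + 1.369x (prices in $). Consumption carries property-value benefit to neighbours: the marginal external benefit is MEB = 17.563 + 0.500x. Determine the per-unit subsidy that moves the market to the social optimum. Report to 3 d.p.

Social marginal benefit = demand + MEB = 189.117 - 2.133x.
Set SMB = MC: 189.117 - 2.133x = 18.666 + 1.369x → x* = 48.6725.
The Pigouvian subsidy equals MEB at x*: 17.563 + 0.500×48.6725 = 41.8993.

subsidy = $41.899 per unit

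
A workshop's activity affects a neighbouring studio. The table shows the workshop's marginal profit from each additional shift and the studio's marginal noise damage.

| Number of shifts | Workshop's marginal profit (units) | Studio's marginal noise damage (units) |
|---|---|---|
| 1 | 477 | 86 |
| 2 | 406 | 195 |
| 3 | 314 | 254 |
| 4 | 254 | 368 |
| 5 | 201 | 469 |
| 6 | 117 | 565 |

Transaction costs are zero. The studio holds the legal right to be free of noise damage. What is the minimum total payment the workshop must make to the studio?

Efficient level: marginal profit ≥ marginal noise damage through level 3, so k* = 3.
With the studio holding the right, the workshop must at least compensate total damage at k*: 86 + 195 + 254 = 535.

535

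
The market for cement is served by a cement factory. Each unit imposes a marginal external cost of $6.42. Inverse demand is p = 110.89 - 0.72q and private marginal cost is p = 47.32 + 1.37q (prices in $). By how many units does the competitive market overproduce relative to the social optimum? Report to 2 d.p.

3.07 units

Market equilibrium (private): 47.32 + 1.37q = 110.89 - 0.72q → q_m = 30.4163.
Social marginal cost = private MC + MEC = 53.74 + 1.37q.
Set SMC = demand: 53.74 + 1.37q = 110.89 - 0.72q → q* = 27.3445.
Gap = |30.4163 − 27.3445| = 3.0718.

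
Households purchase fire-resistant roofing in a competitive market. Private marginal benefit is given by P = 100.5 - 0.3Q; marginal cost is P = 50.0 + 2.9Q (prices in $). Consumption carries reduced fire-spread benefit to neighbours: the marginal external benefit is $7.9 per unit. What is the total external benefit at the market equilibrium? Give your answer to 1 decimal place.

Market equilibrium (private): 50.0 + 2.9Q = 100.5 - 0.3Q → Q_m = 15.7813.
Total external benefit = MEB × Q_m = 7.9 × 15.7813 = 124.6723.

$124.7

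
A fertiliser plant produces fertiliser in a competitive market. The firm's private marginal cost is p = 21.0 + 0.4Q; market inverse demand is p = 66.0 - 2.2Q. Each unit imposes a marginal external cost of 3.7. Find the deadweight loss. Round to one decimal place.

DWL = 2.6

Market equilibrium (private): 21.0 + 0.4Q = 66.0 - 2.2Q → Q_m = 17.3077.
Social marginal cost = private MC + MEC = 24.7 + 0.4Q.
Set SMC = demand: 24.7 + 0.4Q = 66.0 - 2.2Q → Q* = 15.8846.
Between Q* and Q_m the wedge SMC − demand runs linearly from 0 to MEC(Q_m), so the loss is a triangle.
DWL = ½ × 1.4231 × 3.7000 = 2.6327.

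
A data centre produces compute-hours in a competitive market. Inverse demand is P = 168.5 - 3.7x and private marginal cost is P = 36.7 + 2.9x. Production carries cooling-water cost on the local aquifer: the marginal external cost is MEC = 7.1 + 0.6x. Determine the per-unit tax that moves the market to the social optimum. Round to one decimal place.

tax = 17.5 per unit

Social marginal cost = private MC + MEC = 43.8 + 3.5x.
Set SMC = demand: 43.8 + 3.5x = 168.5 - 3.7x → x* = 17.3194.
The Pigouvian tax equals MEC at x*: 7.1 + 0.6×17.3194 = 17.4916.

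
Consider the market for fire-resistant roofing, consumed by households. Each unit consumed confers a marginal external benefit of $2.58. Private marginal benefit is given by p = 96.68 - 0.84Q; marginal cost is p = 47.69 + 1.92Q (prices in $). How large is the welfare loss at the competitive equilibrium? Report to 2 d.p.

Market equilibrium (private): 47.69 + 1.92Q = 96.68 - 0.84Q → Q_m = 17.7500.
Social marginal benefit = demand + MEB = 99.26 - 0.84Q.
Set SMB = MC: 99.26 - 0.84Q = 47.69 + 1.92Q → Q* = 18.6848.
Height of the DWL triangle at Q_m is SMB(Q_m) − MC(Q_m) = MEB(Q_m) = 2.5800.
DWL = ½ × 0.9348 × 2.5800 = 1.2059.

DWL = $1.21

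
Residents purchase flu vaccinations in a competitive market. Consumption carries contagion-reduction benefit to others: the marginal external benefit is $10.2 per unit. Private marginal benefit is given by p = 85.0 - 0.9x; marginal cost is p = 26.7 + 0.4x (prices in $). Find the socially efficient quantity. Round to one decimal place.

x* = 52.7

Social marginal benefit = demand + MEB = 95.2 - 0.9x.
Set SMB = MC: 95.2 - 0.9x = 26.7 + 0.4x → x* = 52.6923.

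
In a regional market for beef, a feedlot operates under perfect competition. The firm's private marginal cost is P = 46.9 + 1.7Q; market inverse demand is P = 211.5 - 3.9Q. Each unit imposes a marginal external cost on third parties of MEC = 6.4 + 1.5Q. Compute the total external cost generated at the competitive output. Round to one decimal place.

Market equilibrium (private): 46.9 + 1.7Q = 211.5 - 3.9Q → Q_m = 29.3929.
Total external cost = ∫₀^{Q_m} (6.4 + 1.5Q) dQ = 6.4×29.3929 + ½×1.5×29.3929² = 836.0715.

836.1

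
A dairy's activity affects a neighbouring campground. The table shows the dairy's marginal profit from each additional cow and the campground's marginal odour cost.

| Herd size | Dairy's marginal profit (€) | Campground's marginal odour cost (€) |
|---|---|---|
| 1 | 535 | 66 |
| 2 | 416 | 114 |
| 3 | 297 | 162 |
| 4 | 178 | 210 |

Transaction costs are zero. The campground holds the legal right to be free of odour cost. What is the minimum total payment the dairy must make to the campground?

Efficient level: marginal profit ≥ marginal odour cost through level 3, so k* = 3.
With the campground holding the right, the dairy must at least compensate total damage at k*: 66 + 114 + 162 = 342.

€342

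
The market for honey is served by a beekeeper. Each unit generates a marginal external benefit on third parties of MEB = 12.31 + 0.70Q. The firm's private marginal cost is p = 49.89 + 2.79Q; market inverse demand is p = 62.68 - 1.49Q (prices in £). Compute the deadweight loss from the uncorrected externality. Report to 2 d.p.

DWL = £28.97

Market equilibrium (private): 49.89 + 2.79Q = 62.68 - 1.49Q → Q_m = 2.9883.
Social marginal cost = private MC − MEB = 37.58 + 2.09Q.
Set SMC = demand: 37.58 + 2.09Q = 62.68 - 1.49Q → Q* = 7.0112.
The welfare-loss triangle has base |Q_m − Q*| and height MEB(Q_m) (the vertical gap between SMC and demand is zero at Q* and MEB at Q_m).
DWL = ½ × 4.0229 × 14.4018 = 28.9685.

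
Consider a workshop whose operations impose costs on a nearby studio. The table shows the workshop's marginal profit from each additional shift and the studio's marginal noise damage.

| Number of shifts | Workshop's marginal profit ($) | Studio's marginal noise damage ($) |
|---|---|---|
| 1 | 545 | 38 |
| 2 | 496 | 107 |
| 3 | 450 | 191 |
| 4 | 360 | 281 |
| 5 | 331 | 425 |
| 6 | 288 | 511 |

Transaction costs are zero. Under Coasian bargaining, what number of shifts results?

Bargaining reaches the level where marginal profit last exceeds marginal noise damage.
That holds through level 4 (360 ≥ 281) but not at 5 (331 < 425).

4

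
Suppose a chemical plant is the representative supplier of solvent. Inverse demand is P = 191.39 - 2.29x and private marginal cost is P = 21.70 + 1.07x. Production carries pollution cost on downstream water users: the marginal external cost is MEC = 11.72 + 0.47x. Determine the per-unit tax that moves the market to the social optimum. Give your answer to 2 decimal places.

tax = 31.11 per unit

Social marginal cost = private MC + MEC = 33.42 + 1.54x.
Set SMC = demand: 33.42 + 1.54x = 191.39 - 2.29x → x* = 41.2454.
The Pigouvian tax equals MEC at x*: 11.72 + 0.47×41.2454 = 31.1053.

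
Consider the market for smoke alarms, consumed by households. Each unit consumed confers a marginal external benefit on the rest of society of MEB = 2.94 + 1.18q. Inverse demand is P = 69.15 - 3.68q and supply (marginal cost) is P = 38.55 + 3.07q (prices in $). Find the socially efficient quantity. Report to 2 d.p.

Social marginal benefit = demand + MEB = 72.09 - 2.50q.
Set SMB = MC: 72.09 - 2.50q = 38.55 + 3.07q → q* = 6.0215.

q* = 6.02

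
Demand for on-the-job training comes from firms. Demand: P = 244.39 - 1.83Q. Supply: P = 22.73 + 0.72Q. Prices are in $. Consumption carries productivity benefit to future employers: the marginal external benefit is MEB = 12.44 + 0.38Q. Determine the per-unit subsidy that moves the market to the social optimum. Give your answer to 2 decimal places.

Social marginal benefit = demand + MEB = 256.83 - 1.45Q.
Set SMB = MC: 256.83 - 1.45Q = 22.73 + 0.72Q → Q* = 107.8802.
The Pigouvian subsidy equals MEB at Q*: 12.44 + 0.38×107.8802 = 53.4345.

subsidy = $53.43 per unit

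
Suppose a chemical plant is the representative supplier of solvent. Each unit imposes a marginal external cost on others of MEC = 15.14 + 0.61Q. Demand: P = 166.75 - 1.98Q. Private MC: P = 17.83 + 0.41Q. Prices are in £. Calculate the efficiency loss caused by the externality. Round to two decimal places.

DWL = £470.80

Market equilibrium (private): 17.83 + 0.41Q = 166.75 - 1.98Q → Q_m = 62.3096.
Social marginal cost = private MC + MEC = 32.97 + 1.02Q.
Set SMC = demand: 32.97 + 1.02Q = 166.75 - 1.98Q → Q* = 44.5933.
The loss is the area between SMC and demand from Q* to Q_m; with linear curves that's a triangle of height MEC(Q_m).
DWL = ½ × 17.7163 × 53.1489 = 470.8009.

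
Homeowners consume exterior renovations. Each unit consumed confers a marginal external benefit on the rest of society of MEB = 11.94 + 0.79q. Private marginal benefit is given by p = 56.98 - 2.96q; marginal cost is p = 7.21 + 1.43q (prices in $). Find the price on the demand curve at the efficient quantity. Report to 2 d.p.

Social marginal benefit = demand + MEB = 68.92 - 2.17q.
Set SMB = MC: 68.92 - 2.17q = 7.21 + 1.43q → q* = 17.1417.
Consumer price on the demand curve at q*: 56.98 − 2.96×17.1417 = 6.2406.

P = $6.24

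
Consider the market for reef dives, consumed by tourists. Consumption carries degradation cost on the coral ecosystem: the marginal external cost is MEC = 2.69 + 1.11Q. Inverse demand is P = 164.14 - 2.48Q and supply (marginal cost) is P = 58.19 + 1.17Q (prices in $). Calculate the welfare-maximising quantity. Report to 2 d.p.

Q* = 21.69

Social marginal benefit = demand − MEC = 161.45 - 3.59Q.
Set SMB = MC: 161.45 - 3.59Q = 58.19 + 1.17Q → Q* = 21.6933.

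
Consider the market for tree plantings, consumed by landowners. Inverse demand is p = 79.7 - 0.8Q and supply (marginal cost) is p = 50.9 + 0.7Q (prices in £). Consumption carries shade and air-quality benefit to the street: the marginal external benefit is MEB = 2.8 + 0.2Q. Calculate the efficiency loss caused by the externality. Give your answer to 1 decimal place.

Market equilibrium (private): 50.9 + 0.7Q = 79.7 - 0.8Q → Q_m = 19.2000.
Social marginal benefit = demand + MEB = 82.5 - 0.6Q.
Set SMB = MC: 82.5 - 0.6Q = 50.9 + 0.7Q → Q* = 24.3077.
The welfare-loss triangle has base |Q_m − Q*| and height MEB(Q_m) (the vertical gap between SMB and MC is zero at Q* and MEB at Q_m).
DWL = ½ × 5.1077 × 6.6400 = 16.9576.

DWL = £17.0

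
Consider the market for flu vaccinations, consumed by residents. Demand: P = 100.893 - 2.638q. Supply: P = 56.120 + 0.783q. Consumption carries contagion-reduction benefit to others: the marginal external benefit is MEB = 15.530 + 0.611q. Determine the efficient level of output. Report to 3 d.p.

Social marginal benefit = demand + MEB = 116.423 - 2.027q.
Set SMB = MC: 116.423 - 2.027q = 56.120 + 0.783q → q* = 21.4601.

q* = 21.460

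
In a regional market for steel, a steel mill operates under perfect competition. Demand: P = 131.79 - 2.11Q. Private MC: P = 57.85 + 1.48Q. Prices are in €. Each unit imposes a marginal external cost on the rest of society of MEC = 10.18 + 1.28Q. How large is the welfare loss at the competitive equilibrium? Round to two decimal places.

Market equilibrium (private): 57.85 + 1.48Q = 131.79 - 2.11Q → Q_m = 20.5961.
Social marginal cost = private MC + MEC = 68.03 + 2.76Q.
Set SMC = demand: 68.03 + 2.76Q = 131.79 - 2.11Q → Q* = 13.0924.
Height of the DWL triangle at Q_m is SMC(Q_m) − demand(Q_m) = MEC(Q_m) = 36.5430.
DWL = ½ × 7.5037 × 36.5430 = 137.1039.

DWL = €137.10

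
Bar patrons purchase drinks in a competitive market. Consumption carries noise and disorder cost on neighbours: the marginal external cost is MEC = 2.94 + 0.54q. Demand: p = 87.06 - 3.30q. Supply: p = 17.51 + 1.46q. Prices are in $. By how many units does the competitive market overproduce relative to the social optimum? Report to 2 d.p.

Market equilibrium (private): 17.51 + 1.46q = 87.06 - 3.30q → q_m = 14.6113.
Social marginal benefit = demand − MEC = 84.12 - 3.84q.
Set SMB = MC: 84.12 - 3.84q = 17.51 + 1.46q → q* = 12.5679.
Gap = |14.6113 − 12.5679| = 2.0434.

2.04 units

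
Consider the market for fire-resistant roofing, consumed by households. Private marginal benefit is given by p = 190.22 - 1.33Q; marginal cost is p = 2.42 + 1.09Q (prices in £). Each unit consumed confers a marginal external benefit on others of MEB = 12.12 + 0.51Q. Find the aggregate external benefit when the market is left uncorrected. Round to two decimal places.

£2476.23

Market equilibrium (private): 2.42 + 1.09Q = 190.22 - 1.33Q → Q_m = 77.6033.
Total external benefit = ∫₀^{Q_m} (12.12 + 0.51Q) dQ = 12.12×77.6033 + ½×0.51×77.6033² = 2476.2314.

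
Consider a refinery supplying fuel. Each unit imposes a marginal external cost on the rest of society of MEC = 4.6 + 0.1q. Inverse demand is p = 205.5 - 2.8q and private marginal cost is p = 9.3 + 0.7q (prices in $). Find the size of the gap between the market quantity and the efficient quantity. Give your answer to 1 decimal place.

Market equilibrium (private): 9.3 + 0.7q = 205.5 - 2.8q → q_m = 56.0571.
Social marginal cost = private MC + MEC = 13.9 + 0.8q.
Set SMC = demand: 13.9 + 0.8q = 205.5 - 2.8q → q* = 53.2222.
Gap = |56.0571 − 53.2222| = 2.8349.

2.8 units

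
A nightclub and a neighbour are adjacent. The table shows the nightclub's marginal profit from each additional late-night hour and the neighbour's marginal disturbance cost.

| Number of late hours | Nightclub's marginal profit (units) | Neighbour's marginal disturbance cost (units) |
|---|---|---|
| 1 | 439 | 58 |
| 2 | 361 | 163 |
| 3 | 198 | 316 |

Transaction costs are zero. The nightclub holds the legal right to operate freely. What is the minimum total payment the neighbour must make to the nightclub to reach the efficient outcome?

Left alone the nightclub would choose level 3 (marginal profit stays positive).
Efficient level: k* = 2 (marginal profit ≥ marginal disturbance cost through 2).
The neighbour must at least cover the nightclub's forgone profit from cutting 3→2: 198 = 198.

198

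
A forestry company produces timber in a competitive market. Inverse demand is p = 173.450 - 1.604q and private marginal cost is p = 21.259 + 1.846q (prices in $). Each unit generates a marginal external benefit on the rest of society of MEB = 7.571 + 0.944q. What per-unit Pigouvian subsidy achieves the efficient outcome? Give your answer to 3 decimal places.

Social marginal cost = private MC − MEB = 13.688 + 0.902q.
Set SMC = demand: 13.688 + 0.902q = 173.450 - 1.604q → q* = 63.7518.
The Pigouvian subsidy equals MEB at q*: 7.571 + 0.944×63.7518 = 67.7527.

subsidy = $67.753 per unit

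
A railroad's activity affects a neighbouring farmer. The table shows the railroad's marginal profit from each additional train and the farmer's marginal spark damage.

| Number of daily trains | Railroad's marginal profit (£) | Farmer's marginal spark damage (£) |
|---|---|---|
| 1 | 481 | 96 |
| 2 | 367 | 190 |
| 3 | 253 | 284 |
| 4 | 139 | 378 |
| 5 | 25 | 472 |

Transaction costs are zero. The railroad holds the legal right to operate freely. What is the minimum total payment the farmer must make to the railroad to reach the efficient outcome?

Left alone the railroad would choose level 5 (marginal profit stays positive).
Efficient level: k* = 2 (marginal profit ≥ marginal spark damage through 2).
The farmer must at least cover the railroad's forgone profit from cutting 5→2: 253 + 139 + 25 = 417.

£417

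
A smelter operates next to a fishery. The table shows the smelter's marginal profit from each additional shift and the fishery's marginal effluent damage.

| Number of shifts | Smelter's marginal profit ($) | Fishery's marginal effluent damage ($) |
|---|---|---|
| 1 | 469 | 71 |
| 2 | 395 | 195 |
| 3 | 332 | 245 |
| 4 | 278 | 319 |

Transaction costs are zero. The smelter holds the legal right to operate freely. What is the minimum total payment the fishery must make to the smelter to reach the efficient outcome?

Left alone the smelter would choose level 4 (marginal profit stays positive).
Efficient level: k* = 3 (marginal profit ≥ marginal effluent damage through 3).
The fishery must at least cover the smelter's forgone profit from cutting 4→3: 278 = 278.

$278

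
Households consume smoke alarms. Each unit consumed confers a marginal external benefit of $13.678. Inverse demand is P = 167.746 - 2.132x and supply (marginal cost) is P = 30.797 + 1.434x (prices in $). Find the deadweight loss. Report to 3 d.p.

DWL = $26.232

Market equilibrium (private): 30.797 + 1.434x = 167.746 - 2.132x → x_m = 38.4041.
Social marginal benefit = demand + MEB = 181.424 - 2.132x.
Set SMB = MC: 181.424 - 2.132x = 30.797 + 1.434x → x* = 42.2398.
Between x* and x_m the wedge SMB − MC runs linearly from 0 to MEB(x_m), so the loss is a triangle.
DWL = ½ × 3.8357 × 13.6780 = 26.2324.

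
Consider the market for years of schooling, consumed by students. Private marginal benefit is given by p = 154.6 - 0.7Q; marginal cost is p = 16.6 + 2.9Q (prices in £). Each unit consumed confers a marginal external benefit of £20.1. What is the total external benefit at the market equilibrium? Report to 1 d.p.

Market equilibrium (private): 16.6 + 2.9Q = 154.6 - 0.7Q → Q_m = 38.3333.
Total external benefit = MEB × Q_m = 20.1 × 38.3333 = 770.4993.

£770.5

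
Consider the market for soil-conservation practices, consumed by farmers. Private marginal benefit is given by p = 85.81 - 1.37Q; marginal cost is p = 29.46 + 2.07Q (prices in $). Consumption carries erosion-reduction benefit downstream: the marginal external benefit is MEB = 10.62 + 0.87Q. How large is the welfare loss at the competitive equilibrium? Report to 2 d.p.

Market equilibrium (private): 29.46 + 2.07Q = 85.81 - 1.37Q → Q_m = 16.3808.
Social marginal benefit = demand + MEB = 96.43 - 0.50Q.
Set SMB = MC: 96.43 - 0.50Q = 29.46 + 2.07Q → Q* = 26.0584.
Height of the DWL triangle at Q_m is SMB(Q_m) − MC(Q_m) = MEB(Q_m) = 24.8713.
DWL = ½ × 9.6776 × 24.8713 = 120.3472.

DWL = $120.35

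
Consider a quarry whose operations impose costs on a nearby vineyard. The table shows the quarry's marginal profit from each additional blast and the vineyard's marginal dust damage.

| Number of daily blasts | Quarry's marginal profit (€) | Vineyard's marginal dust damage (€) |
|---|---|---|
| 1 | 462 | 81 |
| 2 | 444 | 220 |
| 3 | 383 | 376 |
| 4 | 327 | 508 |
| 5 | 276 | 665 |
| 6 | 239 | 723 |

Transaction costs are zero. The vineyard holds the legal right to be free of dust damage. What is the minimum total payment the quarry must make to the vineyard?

Efficient level: marginal profit ≥ marginal dust damage through level 3, so k* = 3.
With the vineyard holding the right, the quarry must at least compensate total damage at k*: 81 + 220 + 376 = 677.

€677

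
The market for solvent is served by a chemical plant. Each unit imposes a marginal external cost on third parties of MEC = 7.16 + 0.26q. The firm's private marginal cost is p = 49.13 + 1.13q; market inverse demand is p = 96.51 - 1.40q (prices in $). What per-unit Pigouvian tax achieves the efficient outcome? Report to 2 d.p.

Social marginal cost = private MC + MEC = 56.29 + 1.39q.
Set SMC = demand: 56.29 + 1.39q = 96.51 - 1.40q → q* = 14.4158.
The Pigouvian tax equals MEC at q*: 7.16 + 0.26×14.4158 = 10.9081.

tax = $10.91 per unit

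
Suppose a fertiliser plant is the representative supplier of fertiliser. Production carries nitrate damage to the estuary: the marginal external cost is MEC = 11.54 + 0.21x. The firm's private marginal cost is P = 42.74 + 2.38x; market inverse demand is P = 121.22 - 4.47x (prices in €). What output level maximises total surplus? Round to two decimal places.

Social marginal cost = private MC + MEC = 54.28 + 2.59x.
Set SMC = demand: 54.28 + 2.59x = 121.22 - 4.47x → x* = 9.4816.

x* = 9.48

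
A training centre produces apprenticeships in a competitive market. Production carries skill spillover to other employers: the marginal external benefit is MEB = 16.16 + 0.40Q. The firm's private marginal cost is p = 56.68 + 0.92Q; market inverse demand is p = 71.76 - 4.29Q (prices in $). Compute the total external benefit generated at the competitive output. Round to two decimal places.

$48.45

Market equilibrium (private): 56.68 + 0.92Q = 71.76 - 4.29Q → Q_m = 2.8944.
Total external benefit = ∫₀^{Q_m} (16.16 + 0.40Q) dQ = 16.16×2.8944 + ½×0.40×2.8944² = 48.4490.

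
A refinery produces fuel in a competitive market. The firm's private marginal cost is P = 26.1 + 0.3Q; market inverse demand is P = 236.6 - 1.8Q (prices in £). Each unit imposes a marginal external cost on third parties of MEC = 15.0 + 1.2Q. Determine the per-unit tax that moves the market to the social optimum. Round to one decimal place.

tax = £86.1 per unit

Social marginal cost = private MC + MEC = 41.1 + 1.5Q.
Set SMC = demand: 41.1 + 1.5Q = 236.6 - 1.8Q → Q* = 59.2424.
The Pigouvian tax equals MEC at Q*: 15.0 + 1.2×59.2424 = 86.0909.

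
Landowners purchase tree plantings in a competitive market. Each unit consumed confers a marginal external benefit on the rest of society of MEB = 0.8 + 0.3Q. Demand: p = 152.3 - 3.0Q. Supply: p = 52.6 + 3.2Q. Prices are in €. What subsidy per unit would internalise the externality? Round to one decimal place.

subsidy = €5.9 per unit

Social marginal benefit = demand + MEB = 153.1 - 2.7Q.
Set SMB = MC: 153.1 - 2.7Q = 52.6 + 3.2Q → Q* = 17.0339.
The Pigouvian subsidy equals MEB at Q*: 0.8 + 0.3×17.0339 = 5.9102.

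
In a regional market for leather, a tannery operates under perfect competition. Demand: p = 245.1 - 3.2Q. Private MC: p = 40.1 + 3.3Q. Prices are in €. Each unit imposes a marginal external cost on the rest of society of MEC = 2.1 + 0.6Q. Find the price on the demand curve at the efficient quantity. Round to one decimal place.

P = €153.7

Social marginal cost = private MC + MEC = 42.2 + 3.9Q.
Set SMC = demand: 42.2 + 3.9Q = 245.1 - 3.2Q → Q* = 28.5775.
Consumer price on the demand curve at Q*: 245.1 − 3.2×28.5775 = 153.6520.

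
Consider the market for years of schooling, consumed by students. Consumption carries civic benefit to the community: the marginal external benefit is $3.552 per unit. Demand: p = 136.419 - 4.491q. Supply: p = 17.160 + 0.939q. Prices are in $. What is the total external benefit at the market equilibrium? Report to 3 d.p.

Market equilibrium (private): 17.160 + 0.939q = 136.419 - 4.491q → q_m = 21.9630.
Total external benefit = MEB × q_m = 3.552 × 21.9630 = 78.0126.

$78.013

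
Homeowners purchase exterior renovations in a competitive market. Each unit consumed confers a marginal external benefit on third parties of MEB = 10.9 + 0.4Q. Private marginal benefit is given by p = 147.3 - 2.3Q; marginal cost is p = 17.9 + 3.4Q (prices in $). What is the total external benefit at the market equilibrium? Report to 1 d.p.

Market equilibrium (private): 17.9 + 3.4Q = 147.3 - 2.3Q → Q_m = 22.7018.
Total external benefit = ∫₀^{Q_m} (10.9 + 0.4Q) dQ = 10.9×22.7018 + ½×0.4×22.7018² = 350.5240.

$350.5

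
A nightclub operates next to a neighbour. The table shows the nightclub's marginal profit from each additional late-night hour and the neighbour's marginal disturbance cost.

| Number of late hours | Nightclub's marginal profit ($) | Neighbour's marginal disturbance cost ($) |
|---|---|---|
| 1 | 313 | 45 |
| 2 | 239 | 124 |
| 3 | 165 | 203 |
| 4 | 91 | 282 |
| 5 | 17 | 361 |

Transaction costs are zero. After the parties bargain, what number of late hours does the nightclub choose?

Bargaining reaches the level where marginal profit last exceeds marginal disturbance cost.
That holds through level 2 (239 ≥ 124) but not at 3 (165 < 203).

2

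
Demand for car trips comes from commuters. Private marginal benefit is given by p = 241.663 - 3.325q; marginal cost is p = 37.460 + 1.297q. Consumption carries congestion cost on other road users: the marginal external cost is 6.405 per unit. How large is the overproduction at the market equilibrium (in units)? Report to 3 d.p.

Market equilibrium (private): 37.460 + 1.297q = 241.663 - 3.325q → q_m = 44.1807.
Social marginal benefit = demand − MEC = 235.258 - 3.325q.
Set SMB = MC: 235.258 - 3.325q = 37.460 + 1.297q → q* = 42.7949.
Gap = |44.1807 − 42.7949| = 1.3858.

1.386 units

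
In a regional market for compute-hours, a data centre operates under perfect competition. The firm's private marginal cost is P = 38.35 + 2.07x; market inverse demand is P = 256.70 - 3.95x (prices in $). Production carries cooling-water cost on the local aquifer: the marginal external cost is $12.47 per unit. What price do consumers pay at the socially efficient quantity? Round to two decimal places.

P = $121.61

Social marginal cost = private MC + MEC = 50.82 + 2.07x.
Set SMC = demand: 50.82 + 2.07x = 256.70 - 3.95x → x* = 34.1993.
Consumer price on the demand curve at x*: 256.70 − 3.95×34.1993 = 121.6128.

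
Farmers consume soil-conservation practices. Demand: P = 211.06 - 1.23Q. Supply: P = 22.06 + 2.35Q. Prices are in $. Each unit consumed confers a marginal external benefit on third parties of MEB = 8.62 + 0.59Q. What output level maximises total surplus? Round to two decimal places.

Q* = 66.09

Social marginal benefit = demand + MEB = 219.68 - 0.64Q.
Set SMB = MC: 219.68 - 0.64Q = 22.06 + 2.35Q → Q* = 66.0936.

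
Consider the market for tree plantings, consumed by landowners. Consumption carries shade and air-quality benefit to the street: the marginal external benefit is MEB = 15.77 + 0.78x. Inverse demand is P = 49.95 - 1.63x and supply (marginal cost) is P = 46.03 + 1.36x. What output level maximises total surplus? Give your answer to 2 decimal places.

x* = 8.91

Social marginal benefit = demand + MEB = 65.72 - 0.85x.
Set SMB = MC: 65.72 - 0.85x = 46.03 + 1.36x → x* = 8.9095.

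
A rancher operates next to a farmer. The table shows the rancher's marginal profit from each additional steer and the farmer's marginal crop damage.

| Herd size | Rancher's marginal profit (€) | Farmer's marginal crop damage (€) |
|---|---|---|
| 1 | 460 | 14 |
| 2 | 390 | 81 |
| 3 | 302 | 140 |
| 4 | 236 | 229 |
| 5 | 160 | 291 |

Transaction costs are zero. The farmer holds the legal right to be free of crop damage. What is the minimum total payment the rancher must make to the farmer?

Efficient level: marginal profit ≥ marginal crop damage through level 4, so k* = 4.
With the farmer holding the right, the rancher must at least compensate total damage at k*: 14 + 81 + 140 + 229 = 464.

€464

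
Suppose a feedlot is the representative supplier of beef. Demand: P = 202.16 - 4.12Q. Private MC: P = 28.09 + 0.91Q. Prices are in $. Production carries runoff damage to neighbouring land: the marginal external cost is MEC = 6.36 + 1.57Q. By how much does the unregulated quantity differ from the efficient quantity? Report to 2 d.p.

Market equilibrium (private): 28.09 + 0.91Q = 202.16 - 4.12Q → Q_m = 34.6064.
Social marginal cost = private MC + MEC = 34.45 + 2.48Q.
Set SMC = demand: 34.45 + 2.48Q = 202.16 - 4.12Q → Q* = 25.4106.
Gap = |34.6064 − 25.4106| = 9.1958.

9.20 units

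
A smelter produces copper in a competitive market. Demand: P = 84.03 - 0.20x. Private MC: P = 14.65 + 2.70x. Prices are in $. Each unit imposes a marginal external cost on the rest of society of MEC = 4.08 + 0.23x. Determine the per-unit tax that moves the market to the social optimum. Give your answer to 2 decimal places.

Social marginal cost = private MC + MEC = 18.73 + 2.93x.
Set SMC = demand: 18.73 + 2.93x = 84.03 - 0.20x → x* = 20.8626.
The Pigouvian tax equals MEC at x*: 4.08 + 0.23×20.8626 = 8.8784.

tax = $8.88 per unit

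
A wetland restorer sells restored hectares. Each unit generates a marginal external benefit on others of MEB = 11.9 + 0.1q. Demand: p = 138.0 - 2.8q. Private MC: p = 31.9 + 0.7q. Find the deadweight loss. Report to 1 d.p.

DWL = 32.8

Market equilibrium (private): 31.9 + 0.7q = 138.0 - 2.8q → q_m = 30.3143.
Social marginal cost = private MC − MEB = 20.0 + 0.6q.
Set SMC = demand: 20.0 + 0.6q = 138.0 - 2.8q → q* = 34.7059.
The welfare-loss triangle has base |q_m − q*| and height MEB(q_m) (the vertical gap between SMC and demand is zero at q* and MEB at q_m).
DWL = ½ × 4.3916 × 14.9314 = 32.7864.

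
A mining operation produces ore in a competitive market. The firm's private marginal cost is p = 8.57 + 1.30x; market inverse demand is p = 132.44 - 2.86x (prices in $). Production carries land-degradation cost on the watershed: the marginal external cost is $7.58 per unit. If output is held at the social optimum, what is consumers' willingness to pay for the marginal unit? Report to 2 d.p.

P = $52.49

Social marginal cost = private MC + MEC = 16.15 + 1.30x.
Set SMC = demand: 16.15 + 1.30x = 132.44 - 2.86x → x* = 27.9543.
Consumer price on the demand curve at x*: 132.44 − 2.86×27.9543 = 52.4907.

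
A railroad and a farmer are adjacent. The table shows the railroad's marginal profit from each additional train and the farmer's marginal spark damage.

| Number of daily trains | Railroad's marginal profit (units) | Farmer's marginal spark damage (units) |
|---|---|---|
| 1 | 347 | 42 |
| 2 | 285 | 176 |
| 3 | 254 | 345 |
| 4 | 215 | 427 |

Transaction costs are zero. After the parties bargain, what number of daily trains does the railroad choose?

Bargaining reaches the level where marginal profit last exceeds marginal spark damage.
That holds through level 2 (285 ≥ 176) but not at 3 (254 < 345).

2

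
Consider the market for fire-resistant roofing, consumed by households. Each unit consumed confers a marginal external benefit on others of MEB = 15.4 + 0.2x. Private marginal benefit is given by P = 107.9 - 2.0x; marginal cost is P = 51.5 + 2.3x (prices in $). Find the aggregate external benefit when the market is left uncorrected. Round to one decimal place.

Market equilibrium (private): 51.5 + 2.3x = 107.9 - 2.0x → x_m = 13.1163.
Total external benefit = ∫₀^{x_m} (15.4 + 0.2x) dx = 15.4×13.1163 + ½×0.2×13.1163² = 219.1948.

$219.2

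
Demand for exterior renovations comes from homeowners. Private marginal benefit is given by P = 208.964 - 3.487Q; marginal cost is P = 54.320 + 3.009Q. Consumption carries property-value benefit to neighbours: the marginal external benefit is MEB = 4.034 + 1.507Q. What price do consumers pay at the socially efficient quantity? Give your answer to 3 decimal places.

Social marginal benefit = demand + MEB = 212.998 - 1.980Q.
Set SMB = MC: 212.998 - 1.980Q = 54.320 + 3.009Q → Q* = 31.8056.
Consumer price on the demand curve at Q*: 208.964 − 3.487×31.8056 = 98.0579.

P = 98.058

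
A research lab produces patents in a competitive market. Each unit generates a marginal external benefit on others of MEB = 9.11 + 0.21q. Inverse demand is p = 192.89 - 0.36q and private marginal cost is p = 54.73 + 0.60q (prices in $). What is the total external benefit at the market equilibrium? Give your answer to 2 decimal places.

$3485.84

Market equilibrium (private): 54.73 + 0.60q = 192.89 - 0.36q → q_m = 143.9167.
Total external benefit = ∫₀^{q_m} (9.11 + 0.21q) dq = 9.11×143.9167 + ½×0.21×143.9167² = 3485.8429.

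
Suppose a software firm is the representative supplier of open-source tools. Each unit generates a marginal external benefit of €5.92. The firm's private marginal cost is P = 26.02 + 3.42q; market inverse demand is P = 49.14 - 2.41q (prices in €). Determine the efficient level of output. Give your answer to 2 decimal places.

q* = 4.98

Social marginal cost = private MC − MEB = 20.10 + 3.42q.
Set SMC = demand: 20.10 + 3.42q = 49.14 - 2.41q → q* = 4.9811.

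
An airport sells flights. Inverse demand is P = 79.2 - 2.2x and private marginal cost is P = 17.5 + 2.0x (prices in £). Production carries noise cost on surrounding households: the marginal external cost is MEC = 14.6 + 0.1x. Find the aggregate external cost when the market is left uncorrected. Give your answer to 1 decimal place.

£225.3

Market equilibrium (private): 17.5 + 2.0x = 79.2 - 2.2x → x_m = 14.6905.
Total external cost = ∫₀^{x_m} (14.6 + 0.1x) dx = 14.6×14.6905 + ½×0.1×14.6905² = 225.2718.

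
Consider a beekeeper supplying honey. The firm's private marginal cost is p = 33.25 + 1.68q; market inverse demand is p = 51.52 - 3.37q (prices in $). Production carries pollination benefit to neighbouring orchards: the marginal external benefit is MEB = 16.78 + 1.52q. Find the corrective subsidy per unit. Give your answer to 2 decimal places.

Social marginal cost = private MC − MEB = 16.47 + 0.16q.
Set SMC = demand: 16.47 + 0.16q = 51.52 - 3.37q → q* = 9.9292.
The Pigouvian subsidy equals MEB at q*: 16.78 + 1.52×9.9292 = 31.8724.

subsidy = $31.87 per unit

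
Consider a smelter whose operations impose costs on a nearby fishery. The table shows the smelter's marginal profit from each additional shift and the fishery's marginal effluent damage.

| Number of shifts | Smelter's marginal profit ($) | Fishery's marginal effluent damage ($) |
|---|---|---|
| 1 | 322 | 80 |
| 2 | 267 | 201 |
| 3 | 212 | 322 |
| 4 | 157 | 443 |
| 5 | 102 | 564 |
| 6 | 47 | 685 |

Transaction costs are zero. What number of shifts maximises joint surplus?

Bargaining reaches the level where marginal profit last exceeds marginal effluent damage.
That holds through level 2 (267 ≥ 201) but not at 3 (212 < 322).

2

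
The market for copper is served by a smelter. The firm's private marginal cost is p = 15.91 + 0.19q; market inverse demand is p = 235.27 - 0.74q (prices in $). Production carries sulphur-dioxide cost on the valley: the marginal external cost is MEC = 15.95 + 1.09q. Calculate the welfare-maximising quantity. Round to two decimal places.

q* = 100.70

Social marginal cost = private MC + MEC = 31.86 + 1.28q.
Set SMC = demand: 31.86 + 1.28q = 235.27 - 0.74q → q* = 100.6980.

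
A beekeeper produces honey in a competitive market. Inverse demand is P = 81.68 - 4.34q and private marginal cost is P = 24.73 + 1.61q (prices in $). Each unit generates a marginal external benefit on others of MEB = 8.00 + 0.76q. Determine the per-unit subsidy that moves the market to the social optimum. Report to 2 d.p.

subsidy = $17.51 per unit

Social marginal cost = private MC − MEB = 16.73 + 0.85q.
Set SMC = demand: 16.73 + 0.85q = 81.68 - 4.34q → q* = 12.5145.
The Pigouvian subsidy equals MEB at q*: 8.00 + 0.76×12.5145 = 17.5110.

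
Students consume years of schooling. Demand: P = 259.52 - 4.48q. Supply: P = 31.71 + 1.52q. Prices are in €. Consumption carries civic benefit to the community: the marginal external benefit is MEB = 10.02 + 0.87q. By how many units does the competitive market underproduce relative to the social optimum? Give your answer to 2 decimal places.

8.39 units

Market equilibrium (private): 31.71 + 1.52q = 259.52 - 4.48q → q_m = 37.9683.
Social marginal benefit = demand + MEB = 269.54 - 3.61q.
Set SMB = MC: 269.54 - 3.61q = 31.71 + 1.52q → q* = 46.3606.
Gap = |37.9683 − 46.3606| = 8.3923.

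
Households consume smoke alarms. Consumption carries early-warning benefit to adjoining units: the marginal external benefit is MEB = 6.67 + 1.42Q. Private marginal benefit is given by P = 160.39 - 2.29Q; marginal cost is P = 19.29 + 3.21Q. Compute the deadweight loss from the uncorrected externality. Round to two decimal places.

Market equilibrium (private): 19.29 + 3.21Q = 160.39 - 2.29Q → Q_m = 25.6545.
Social marginal benefit = demand + MEB = 167.06 - 0.87Q.
Set SMB = MC: 167.06 - 0.87Q = 19.29 + 3.21Q → Q* = 36.2181.
Between Q* and Q_m the wedge SMB − MC runs linearly from 0 to MEB(Q_m), so the loss is a triangle.
DWL = ½ × 10.5636 × 43.0995 = 227.6429.

DWL = 227.64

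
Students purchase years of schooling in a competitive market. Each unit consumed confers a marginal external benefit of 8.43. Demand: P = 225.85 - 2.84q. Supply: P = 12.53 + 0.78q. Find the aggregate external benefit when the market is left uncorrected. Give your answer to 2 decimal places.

496.76

Market equilibrium (private): 12.53 + 0.78q = 225.85 - 2.84q → q_m = 58.9282.
Total external benefit = MEB × q_m = 8.43 × 58.9282 = 496.7647.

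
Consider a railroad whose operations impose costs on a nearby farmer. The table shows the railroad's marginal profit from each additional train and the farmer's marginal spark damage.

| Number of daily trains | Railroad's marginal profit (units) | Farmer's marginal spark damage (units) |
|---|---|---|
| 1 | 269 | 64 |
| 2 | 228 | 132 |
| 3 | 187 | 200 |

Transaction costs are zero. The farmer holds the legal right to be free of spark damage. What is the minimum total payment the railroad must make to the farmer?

196

Efficient level: marginal profit ≥ marginal spark damage through level 2, so k* = 2.
With the farmer holding the right, the railroad must at least compensate total damage at k*: 64 + 132 = 196.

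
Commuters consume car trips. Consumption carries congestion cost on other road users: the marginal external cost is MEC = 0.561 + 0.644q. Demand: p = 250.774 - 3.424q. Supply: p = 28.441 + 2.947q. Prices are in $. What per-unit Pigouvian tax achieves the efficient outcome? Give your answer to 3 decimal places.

Social marginal benefit = demand − MEC = 250.213 - 4.068q.
Set SMB = MC: 250.213 - 4.068q = 28.441 + 2.947q → q* = 31.6140.
The Pigouvian tax equals MEC at q*: 0.561 + 0.644×31.6140 = 20.9204.

tax = $20.920 per unit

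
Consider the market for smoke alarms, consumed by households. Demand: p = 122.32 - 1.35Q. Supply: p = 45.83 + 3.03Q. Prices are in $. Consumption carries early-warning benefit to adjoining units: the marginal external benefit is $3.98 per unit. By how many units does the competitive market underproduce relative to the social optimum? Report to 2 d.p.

0.91 units

Market equilibrium (private): 45.83 + 3.03Q = 122.32 - 1.35Q → Q_m = 17.4635.
Social marginal benefit = demand + MEB = 126.30 - 1.35Q.
Set SMB = MC: 126.30 - 1.35Q = 45.83 + 3.03Q → Q* = 18.3721.
Gap = |17.4635 − 18.3721| = 0.9086.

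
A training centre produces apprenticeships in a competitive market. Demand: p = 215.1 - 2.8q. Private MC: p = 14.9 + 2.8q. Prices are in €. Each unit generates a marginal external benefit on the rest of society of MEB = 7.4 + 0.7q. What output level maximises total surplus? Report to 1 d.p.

Social marginal cost = private MC − MEB = 7.5 + 2.1q.
Set SMC = demand: 7.5 + 2.1q = 215.1 - 2.8q → q* = 42.3673.

q* = 42.4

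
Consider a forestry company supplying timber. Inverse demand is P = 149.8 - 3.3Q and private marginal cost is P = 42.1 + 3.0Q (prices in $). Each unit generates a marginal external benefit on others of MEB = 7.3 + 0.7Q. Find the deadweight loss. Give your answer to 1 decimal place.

Market equilibrium (private): 42.1 + 3.0Q = 149.8 - 3.3Q → Q_m = 17.0952.
Social marginal cost = private MC − MEB = 34.8 + 2.3Q.
Set SMC = demand: 34.8 + 2.3Q = 149.8 - 3.3Q → Q* = 20.5357.
The loss is the area between SMC and demand from Q* to Q_m; with linear curves that's a triangle of height MEB(Q_m).
DWL = ½ × 3.4405 × 19.2667 = 33.1435.

DWL = $33.1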